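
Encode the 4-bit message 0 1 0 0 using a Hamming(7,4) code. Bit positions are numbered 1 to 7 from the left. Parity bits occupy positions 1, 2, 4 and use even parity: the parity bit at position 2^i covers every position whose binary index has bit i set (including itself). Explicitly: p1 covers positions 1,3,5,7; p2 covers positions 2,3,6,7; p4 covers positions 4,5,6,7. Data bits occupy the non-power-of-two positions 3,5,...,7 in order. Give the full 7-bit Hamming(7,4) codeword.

1001100

Place data bits at non-power-of-two positions: b3=0, b5=1, b6=0, b7=0.
p1 = XOR of data positions {3,5,7} = 0⊕1⊕0 = 1
p2 = XOR of data positions {3,6,7} = 0⊕0⊕0 = 0
p4 = XOR of data positions {5,6,7} = 1⊕0⊕0 = 1
Codeword b1..b7 = 1001100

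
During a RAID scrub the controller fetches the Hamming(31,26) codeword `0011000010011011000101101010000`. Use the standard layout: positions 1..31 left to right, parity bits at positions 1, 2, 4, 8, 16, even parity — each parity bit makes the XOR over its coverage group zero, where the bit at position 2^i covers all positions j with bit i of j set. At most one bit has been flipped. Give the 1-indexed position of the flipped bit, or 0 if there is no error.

s1: b1⊕b3⊕b5⊕b7⊕b9⊕b11⊕b13⊕b15⊕b17⊕b19⊕b21⊕b23⊕b25⊕b27⊕b29⊕b31 = 0⊕1⊕0⊕0⊕1⊕0⊕1⊕1⊕0⊕0⊕0⊕1⊕1⊕1⊕0⊕0 = 1
s2: b2⊕b3⊕b6⊕b7⊕b10⊕b11⊕b14⊕b15⊕b18⊕b19⊕b22⊕b23⊕b26⊕b27⊕b30⊕b31 = 0⊕1⊕0⊕0⊕0⊕0⊕0⊕1⊕0⊕0⊕1⊕1⊕0⊕1⊕0⊕0 = 1
s4: b4⊕b5⊕b6⊕b7⊕b12⊕b13⊕b14⊕b15⊕b20⊕b21⊕b22⊕b23⊕b28⊕b29⊕b30⊕b31 = 1⊕0⊕0⊕0⊕1⊕1⊕0⊕1⊕1⊕0⊕1⊕1⊕0⊕0⊕0⊕0 = 1
s8: b8⊕b9⊕b10⊕b11⊕b12⊕b13⊕b14⊕b15⊕b24⊕b25⊕b26⊕b27⊕b28⊕b29⊕b30⊕b31 = 0⊕1⊕0⊕0⊕1⊕1⊕0⊕1⊕0⊕1⊕0⊕1⊕0⊕0⊕0⊕0 = 0
s16: b16⊕b17⊕b18⊕b19⊕b20⊕b21⊕b22⊕b23⊕b24⊕b25⊕b26⊕b27⊕b28⊕b29⊕b30⊕b31 = 1⊕0⊕0⊕0⊕1⊕0⊕1⊕1⊕0⊕1⊕0⊕1⊕0⊕0⊕0⊕0 = 0
Syndrome (s16...s1) = 00111 → position 7.

7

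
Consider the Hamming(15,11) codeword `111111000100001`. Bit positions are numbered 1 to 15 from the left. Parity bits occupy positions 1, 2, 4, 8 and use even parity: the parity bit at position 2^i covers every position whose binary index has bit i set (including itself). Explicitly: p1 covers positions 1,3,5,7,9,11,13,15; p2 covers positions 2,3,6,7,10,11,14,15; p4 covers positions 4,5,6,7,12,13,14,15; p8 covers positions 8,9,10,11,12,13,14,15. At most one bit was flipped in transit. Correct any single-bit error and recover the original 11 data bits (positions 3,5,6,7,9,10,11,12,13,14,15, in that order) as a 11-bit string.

s1: b1⊕b3⊕b5⊕b7⊕b9⊕b11⊕b13⊕b15 = 1⊕1⊕1⊕0⊕0⊕0⊕0⊕1 = 0
s2: b2⊕b3⊕b6⊕b7⊕b10⊕b11⊕b14⊕b15 = 1⊕1⊕1⊕0⊕1⊕0⊕0⊕1 = 1
s4: b4⊕b5⊕b6⊕b7⊕b12⊕b13⊕b14⊕b15 = 1⊕1⊕1⊕0⊕0⊕0⊕0⊕1 = 0
s8: b8⊕b9⊕b10⊕b11⊕b12⊕b13⊕b14⊕b15 = 0⊕0⊕1⊕0⊕0⊕0⊕0⊕1 = 0
Syndrome (s8...s1) = 0010 → position 2.
Flip bit 2: corrected codeword = 101111000100001
Data bits at positions 3,5,6,7,9,10,11,12,13,14,15: 11100100001

11100100001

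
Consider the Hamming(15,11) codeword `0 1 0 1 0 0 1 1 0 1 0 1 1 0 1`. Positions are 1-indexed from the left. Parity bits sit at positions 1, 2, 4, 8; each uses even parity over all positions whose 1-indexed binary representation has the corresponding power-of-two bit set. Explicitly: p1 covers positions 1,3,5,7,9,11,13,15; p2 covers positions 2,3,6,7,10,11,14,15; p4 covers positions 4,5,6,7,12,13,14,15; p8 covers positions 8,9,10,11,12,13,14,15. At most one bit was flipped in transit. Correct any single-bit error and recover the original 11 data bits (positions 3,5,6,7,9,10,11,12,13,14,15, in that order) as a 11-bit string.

00010101001

s1: b1⊕b3⊕b5⊕b7⊕b9⊕b11⊕b13⊕b15 = 0⊕0⊕0⊕1⊕0⊕0⊕1⊕1 = 1
s2: b2⊕b3⊕b6⊕b7⊕b10⊕b11⊕b14⊕b15 = 1⊕0⊕0⊕1⊕1⊕0⊕0⊕1 = 0
s4: b4⊕b5⊕b6⊕b7⊕b12⊕b13⊕b14⊕b15 = 1⊕0⊕0⊕1⊕1⊕1⊕0⊕1 = 1
s8: b8⊕b9⊕b10⊕b11⊕b12⊕b13⊕b14⊕b15 = 1⊕0⊕1⊕0⊕1⊕1⊕0⊕1 = 1
Syndrome (s8...s1) = 1101 → position 13.
Flip bit 13: corrected codeword = 010100110101001
Data bits at positions 3,5,6,7,9,10,11,12,13,14,15: 00010101001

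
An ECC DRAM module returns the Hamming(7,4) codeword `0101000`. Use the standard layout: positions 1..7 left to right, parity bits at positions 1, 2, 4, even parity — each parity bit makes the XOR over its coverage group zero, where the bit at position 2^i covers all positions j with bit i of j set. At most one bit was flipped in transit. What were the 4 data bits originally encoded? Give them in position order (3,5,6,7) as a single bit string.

s1: b1⊕b3⊕b5⊕b7 = 0⊕0⊕0⊕0 = 0
s2: b2⊕b3⊕b6⊕b7 = 1⊕0⊕0⊕0 = 1
s4: b4⊕b5⊕b6⊕b7 = 1⊕0⊕0⊕0 = 1
Syndrome (s4...s1) = 110 → position 6.
Flip bit 6: corrected codeword = 0101010
Data bits at positions 3,5,6,7: 0010

0010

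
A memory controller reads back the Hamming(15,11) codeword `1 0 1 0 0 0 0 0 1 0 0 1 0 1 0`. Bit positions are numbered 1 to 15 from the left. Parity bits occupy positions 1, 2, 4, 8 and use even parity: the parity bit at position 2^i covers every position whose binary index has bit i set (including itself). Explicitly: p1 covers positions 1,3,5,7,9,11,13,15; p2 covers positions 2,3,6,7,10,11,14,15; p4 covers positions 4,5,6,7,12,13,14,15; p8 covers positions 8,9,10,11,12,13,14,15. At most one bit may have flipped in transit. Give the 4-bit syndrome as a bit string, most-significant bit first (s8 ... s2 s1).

1001

s1: b1⊕b3⊕b5⊕b7⊕b9⊕b11⊕b13⊕b15 = 1⊕1⊕0⊕0⊕1⊕0⊕0⊕0 = 1
s2: b2⊕b3⊕b6⊕b7⊕b10⊕b11⊕b14⊕b15 = 0⊕1⊕0⊕0⊕0⊕0⊕1⊕0 = 0
s4: b4⊕b5⊕b6⊕b7⊕b12⊕b13⊕b14⊕b15 = 0⊕0⊕0⊕0⊕1⊕0⊕1⊕0 = 0
s8: b8⊕b9⊕b10⊕b11⊕b12⊕b13⊕b14⊕b15 = 0⊕1⊕0⊕0⊕1⊕0⊕1⊕0 = 1
Syndrome (s8...s1) = 1001 → position 9.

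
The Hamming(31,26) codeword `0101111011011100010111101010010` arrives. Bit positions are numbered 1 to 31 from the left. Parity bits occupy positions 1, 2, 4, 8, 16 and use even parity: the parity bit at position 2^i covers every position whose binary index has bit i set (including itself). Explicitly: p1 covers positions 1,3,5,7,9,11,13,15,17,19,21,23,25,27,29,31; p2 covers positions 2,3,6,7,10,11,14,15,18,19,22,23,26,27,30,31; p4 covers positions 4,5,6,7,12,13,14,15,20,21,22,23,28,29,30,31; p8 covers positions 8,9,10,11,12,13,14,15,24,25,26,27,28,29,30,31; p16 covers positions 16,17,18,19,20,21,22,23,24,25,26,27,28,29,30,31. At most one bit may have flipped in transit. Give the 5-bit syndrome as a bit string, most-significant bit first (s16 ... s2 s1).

00000

s1: b1⊕b3⊕b5⊕b7⊕b9⊕b11⊕b13⊕b15⊕b17⊕b19⊕b21⊕b23⊕b25⊕b27⊕b29⊕b31 = 0⊕0⊕1⊕1⊕1⊕0⊕1⊕0⊕0⊕0⊕1⊕1⊕1⊕1⊕0⊕0 = 0
s2: b2⊕b3⊕b6⊕b7⊕b10⊕b11⊕b14⊕b15⊕b18⊕b19⊕b22⊕b23⊕b26⊕b27⊕b30⊕b31 = 1⊕0⊕1⊕1⊕1⊕0⊕1⊕0⊕1⊕0⊕1⊕1⊕0⊕1⊕1⊕0 = 0
s4: b4⊕b5⊕b6⊕b7⊕b12⊕b13⊕b14⊕b15⊕b20⊕b21⊕b22⊕b23⊕b28⊕b29⊕b30⊕b31 = 1⊕1⊕1⊕1⊕1⊕1⊕1⊕0⊕1⊕1⊕1⊕1⊕0⊕0⊕1⊕0 = 0
s8: b8⊕b9⊕b10⊕b11⊕b12⊕b13⊕b14⊕b15⊕b24⊕b25⊕b26⊕b27⊕b28⊕b29⊕b30⊕b31 = 0⊕1⊕1⊕0⊕1⊕1⊕1⊕0⊕0⊕1⊕0⊕1⊕0⊕0⊕1⊕0 = 0
s16: b16⊕b17⊕b18⊕b19⊕b20⊕b21⊕b22⊕b23⊕b24⊕b25⊕b26⊕b27⊕b28⊕b29⊕b30⊕b31 = 0⊕0⊕1⊕0⊕1⊕1⊕1⊕1⊕0⊕1⊕0⊕1⊕0⊕0⊕1⊕0 = 0
Syndrome (s16...s1) = 00000 → position 0 (no error).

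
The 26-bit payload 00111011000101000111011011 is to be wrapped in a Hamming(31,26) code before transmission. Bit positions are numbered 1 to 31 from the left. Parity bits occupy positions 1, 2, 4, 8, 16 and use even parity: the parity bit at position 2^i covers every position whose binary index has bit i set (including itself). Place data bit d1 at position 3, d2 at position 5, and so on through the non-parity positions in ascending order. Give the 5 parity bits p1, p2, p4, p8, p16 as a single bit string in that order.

10111

Place data bits at non-power-of-two positions: b3=0, b5=0, b6=1, b7=1, b9=1, b10=0, b11=1, b12=1, b13=0, b14=0, b15=0, b17=1, b18=0, b19=1, b20=0, b21=0, b22=0, b23=1, b24=1, b25=1, b26=0, b27=1, b28=1, b29=0, b30=1, b31=1.
p1 = XOR of data positions {3,5,7,9,11,13,15,17,19,21,23,25,27,29,31} = 0⊕0⊕1⊕1⊕1⊕0⊕0⊕1⊕1⊕0⊕1⊕1⊕1⊕0⊕1 = 1
p2 = XOR of data positions {3,6,7,10,11,14,15,18,19,22,23,26,27,30,31} = 0⊕1⊕1⊕0⊕1⊕0⊕0⊕0⊕1⊕0⊕1⊕0⊕1⊕1⊕1 = 0
p4 = XOR of data positions {5,6,7,12,13,14,15,20,21,22,23,28,29,30,31} = 0⊕1⊕1⊕1⊕0⊕0⊕0⊕0⊕0⊕0⊕1⊕1⊕0⊕1⊕1 = 1
p8 = XOR of data positions {9,10,11,12,13,14,15,24,25,26,27,28,29,30,31} = 1⊕0⊕1⊕1⊕0⊕0⊕0⊕1⊕1⊕0⊕1⊕1⊕0⊕1⊕1 = 1
p16 = XOR of data positions {17,18,19,20,21,22,23,24,25,26,27,28,29,30,31} = 1⊕0⊕1⊕0⊕0⊕0⊕1⊕1⊕1⊕0⊕1⊕1⊕0⊕1⊕1 = 1
Parity bits p1,p2,p4,p8,p16 = 10111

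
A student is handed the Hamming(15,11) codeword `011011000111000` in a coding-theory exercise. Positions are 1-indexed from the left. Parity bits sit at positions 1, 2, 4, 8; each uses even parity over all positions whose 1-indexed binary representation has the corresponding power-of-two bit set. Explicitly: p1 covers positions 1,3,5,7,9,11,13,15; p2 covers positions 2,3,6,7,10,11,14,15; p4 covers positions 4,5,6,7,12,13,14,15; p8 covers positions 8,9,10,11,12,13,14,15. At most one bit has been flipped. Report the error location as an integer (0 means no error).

15

s1: b1⊕b3⊕b5⊕b7⊕b9⊕b11⊕b13⊕b15 = 0⊕1⊕1⊕0⊕0⊕1⊕0⊕0 = 1
s2: b2⊕b3⊕b6⊕b7⊕b10⊕b11⊕b14⊕b15 = 1⊕1⊕1⊕0⊕1⊕1⊕0⊕0 = 1
s4: b4⊕b5⊕b6⊕b7⊕b12⊕b13⊕b14⊕b15 = 0⊕1⊕1⊕0⊕1⊕0⊕0⊕0 = 1
s8: b8⊕b9⊕b10⊕b11⊕b12⊕b13⊕b14⊕b15 = 0⊕0⊕1⊕1⊕1⊕0⊕0⊕0 = 1
Syndrome (s8...s1) = 1111 → position 15.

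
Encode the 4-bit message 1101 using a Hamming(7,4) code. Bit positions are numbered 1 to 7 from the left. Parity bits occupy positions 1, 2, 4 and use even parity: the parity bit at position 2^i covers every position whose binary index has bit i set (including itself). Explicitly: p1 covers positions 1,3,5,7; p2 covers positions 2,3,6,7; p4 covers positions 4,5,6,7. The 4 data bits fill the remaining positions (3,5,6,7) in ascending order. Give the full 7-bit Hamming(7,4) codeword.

Place data bits at non-power-of-two positions: b3=1, b5=1, b6=0, b7=1.
p1 = XOR of data positions {3,5,7} = 1⊕1⊕1 = 1
p2 = XOR of data positions {3,6,7} = 1⊕0⊕1 = 0
p4 = XOR of data positions {5,6,7} = 1⊕0⊕1 = 0
Codeword b1..b7 = 1010101

1010101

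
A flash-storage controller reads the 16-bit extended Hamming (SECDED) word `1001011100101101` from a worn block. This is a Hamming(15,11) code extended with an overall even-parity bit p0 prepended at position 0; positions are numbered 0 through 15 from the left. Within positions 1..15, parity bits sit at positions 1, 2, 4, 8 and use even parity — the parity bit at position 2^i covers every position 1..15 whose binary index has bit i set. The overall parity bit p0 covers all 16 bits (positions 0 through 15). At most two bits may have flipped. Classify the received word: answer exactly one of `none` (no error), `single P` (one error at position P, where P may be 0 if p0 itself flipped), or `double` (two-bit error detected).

s1: b1⊕b3⊕b5⊕b7⊕b9⊕b11⊕b13⊕b15 = 0⊕1⊕1⊕1⊕0⊕0⊕1⊕1 = 1
s2: b2⊕b3⊕b6⊕b7⊕b10⊕b11⊕b14⊕b15 = 0⊕1⊕1⊕1⊕1⊕0⊕0⊕1 = 1
s4: b4⊕b5⊕b6⊕b7⊕b12⊕b13⊕b14⊕b15 = 0⊕1⊕1⊕1⊕1⊕1⊕0⊕1 = 0
s8: b8⊕b9⊕b10⊕b11⊕b12⊕b13⊕b14⊕b15 = 0⊕0⊕1⊕0⊕1⊕1⊕0⊕1 = 0
Syndrome (s8...s1) = 0011 → position 3.
Overall parity (XOR of all 16 bits, including p0): 1⊕0⊕0⊕1⊕0⊕1⊕1⊕1⊕0⊕0⊕1⊕0⊕1⊕1⊕0⊕1 = 1
Overall=1, syndrome position=3 → single-bit error at position 3.

single 3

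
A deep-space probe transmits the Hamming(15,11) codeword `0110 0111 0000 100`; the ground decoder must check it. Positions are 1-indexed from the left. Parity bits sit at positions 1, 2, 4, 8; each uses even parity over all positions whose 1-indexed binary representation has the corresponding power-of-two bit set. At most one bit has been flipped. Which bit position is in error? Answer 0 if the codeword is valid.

s1: b1⊕b3⊕b5⊕b7⊕b9⊕b11⊕b13⊕b15 = 0⊕1⊕0⊕1⊕0⊕0⊕1⊕0 = 1
s2: b2⊕b3⊕b6⊕b7⊕b10⊕b11⊕b14⊕b15 = 1⊕1⊕1⊕1⊕0⊕0⊕0⊕0 = 0
s4: b4⊕b5⊕b6⊕b7⊕b12⊕b13⊕b14⊕b15 = 0⊕0⊕1⊕1⊕0⊕1⊕0⊕0 = 1
s8: b8⊕b9⊕b10⊕b11⊕b12⊕b13⊕b14⊕b15 = 1⊕0⊕0⊕0⊕0⊕1⊕0⊕0 = 0
Syndrome (s8...s1) = 0101 → position 5.

5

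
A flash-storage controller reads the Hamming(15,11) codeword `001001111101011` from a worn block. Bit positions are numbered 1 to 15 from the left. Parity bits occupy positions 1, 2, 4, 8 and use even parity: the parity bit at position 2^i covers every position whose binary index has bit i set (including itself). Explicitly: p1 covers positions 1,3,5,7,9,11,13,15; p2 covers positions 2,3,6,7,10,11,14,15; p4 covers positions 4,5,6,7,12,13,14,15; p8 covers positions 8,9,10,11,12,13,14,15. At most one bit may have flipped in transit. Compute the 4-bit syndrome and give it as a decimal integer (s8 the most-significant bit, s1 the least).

s1: b1⊕b3⊕b5⊕b7⊕b9⊕b11⊕b13⊕b15 = 0⊕1⊕0⊕1⊕1⊕0⊕0⊕1 = 0
s2: b2⊕b3⊕b6⊕b7⊕b10⊕b11⊕b14⊕b15 = 0⊕1⊕1⊕1⊕1⊕0⊕1⊕1 = 0
s4: b4⊕b5⊕b6⊕b7⊕b12⊕b13⊕b14⊕b15 = 0⊕0⊕1⊕1⊕1⊕0⊕1⊕1 = 1
s8: b8⊕b9⊕b10⊕b11⊕b12⊕b13⊕b14⊕b15 = 1⊕1⊕1⊕0⊕1⊕0⊕1⊕1 = 0
Syndrome (s8...s1) = 0100 → position 4.

4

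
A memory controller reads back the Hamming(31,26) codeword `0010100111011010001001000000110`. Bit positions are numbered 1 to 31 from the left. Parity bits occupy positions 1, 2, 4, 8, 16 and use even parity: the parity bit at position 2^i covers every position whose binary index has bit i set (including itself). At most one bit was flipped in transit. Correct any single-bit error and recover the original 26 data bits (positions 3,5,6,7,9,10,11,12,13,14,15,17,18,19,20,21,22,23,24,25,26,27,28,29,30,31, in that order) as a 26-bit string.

10001101101001001000000110

s1: b1⊕b3⊕b5⊕b7⊕b9⊕b11⊕b13⊕b15⊕b17⊕b19⊕b21⊕b23⊕b25⊕b27⊕b29⊕b31 = 0⊕1⊕1⊕0⊕1⊕0⊕1⊕1⊕0⊕1⊕0⊕0⊕0⊕0⊕1⊕0 = 1
s2: b2⊕b3⊕b6⊕b7⊕b10⊕b11⊕b14⊕b15⊕b18⊕b19⊕b22⊕b23⊕b26⊕b27⊕b30⊕b31 = 0⊕1⊕0⊕0⊕1⊕0⊕0⊕1⊕0⊕1⊕1⊕0⊕0⊕0⊕1⊕0 = 0
s4: b4⊕b5⊕b6⊕b7⊕b12⊕b13⊕b14⊕b15⊕b20⊕b21⊕b22⊕b23⊕b28⊕b29⊕b30⊕b31 = 0⊕1⊕0⊕0⊕1⊕1⊕0⊕1⊕0⊕0⊕1⊕0⊕0⊕1⊕1⊕0 = 1
s8: b8⊕b9⊕b10⊕b11⊕b12⊕b13⊕b14⊕b15⊕b24⊕b25⊕b26⊕b27⊕b28⊕b29⊕b30⊕b31 = 1⊕1⊕1⊕0⊕1⊕1⊕0⊕1⊕0⊕0⊕0⊕0⊕0⊕1⊕1⊕0 = 0
s16: b16⊕b17⊕b18⊕b19⊕b20⊕b21⊕b22⊕b23⊕b24⊕b25⊕b26⊕b27⊕b28⊕b29⊕b30⊕b31 = 0⊕0⊕0⊕1⊕0⊕0⊕1⊕0⊕0⊕0⊕0⊕0⊕0⊕1⊕1⊕0 = 0
Syndrome (s16...s1) = 00101 → position 5.
Flip bit 5: corrected codeword = 0010000111011010001001000000110
Data bits at positions 3,5,6,7,9,10,11,12,13,14,15,17,18,19,20,21,22,23,24,25,26,27,28,29,30,31: 10001101101001001000000110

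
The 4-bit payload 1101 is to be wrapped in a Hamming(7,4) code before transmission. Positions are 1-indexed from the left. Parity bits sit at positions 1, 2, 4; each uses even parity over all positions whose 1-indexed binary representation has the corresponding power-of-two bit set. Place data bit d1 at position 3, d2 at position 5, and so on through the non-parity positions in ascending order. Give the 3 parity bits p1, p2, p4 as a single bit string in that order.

Place data bits at non-power-of-two positions: b3=1, b5=1, b6=0, b7=1.
p1 = XOR of data positions {3,5,7} = 1⊕1⊕1 = 1
p2 = XOR of data positions {3,6,7} = 1⊕0⊕1 = 0
p4 = XOR of data positions {5,6,7} = 1⊕0⊕1 = 0
Parity bits p1,p2,p4 = 100

100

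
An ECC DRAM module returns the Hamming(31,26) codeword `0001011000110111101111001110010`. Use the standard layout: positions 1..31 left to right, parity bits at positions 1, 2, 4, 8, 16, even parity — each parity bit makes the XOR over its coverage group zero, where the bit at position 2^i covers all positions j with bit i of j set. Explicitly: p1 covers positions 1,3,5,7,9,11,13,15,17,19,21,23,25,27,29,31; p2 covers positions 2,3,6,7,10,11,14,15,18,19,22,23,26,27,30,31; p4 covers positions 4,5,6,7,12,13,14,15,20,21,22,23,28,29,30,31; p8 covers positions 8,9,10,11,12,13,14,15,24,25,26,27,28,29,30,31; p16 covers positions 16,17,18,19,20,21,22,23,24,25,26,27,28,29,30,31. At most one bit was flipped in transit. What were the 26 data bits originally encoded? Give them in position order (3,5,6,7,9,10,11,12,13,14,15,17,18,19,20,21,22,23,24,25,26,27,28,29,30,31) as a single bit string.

00110011011101111001110010

s1: b1⊕b3⊕b5⊕b7⊕b9⊕b11⊕b13⊕b15⊕b17⊕b19⊕b21⊕b23⊕b25⊕b27⊕b29⊕b31 = 0⊕0⊕0⊕1⊕0⊕1⊕0⊕1⊕1⊕1⊕1⊕0⊕1⊕1⊕0⊕0 = 0
s2: b2⊕b3⊕b6⊕b7⊕b10⊕b11⊕b14⊕b15⊕b18⊕b19⊕b22⊕b23⊕b26⊕b27⊕b30⊕b31 = 0⊕0⊕1⊕1⊕0⊕1⊕1⊕1⊕0⊕1⊕1⊕0⊕1⊕1⊕1⊕0 = 0
s4: b4⊕b5⊕b6⊕b7⊕b12⊕b13⊕b14⊕b15⊕b20⊕b21⊕b22⊕b23⊕b28⊕b29⊕b30⊕b31 = 1⊕0⊕1⊕1⊕1⊕0⊕1⊕1⊕1⊕1⊕1⊕0⊕0⊕0⊕1⊕0 = 0
s8: b8⊕b9⊕b10⊕b11⊕b12⊕b13⊕b14⊕b15⊕b24⊕b25⊕b26⊕b27⊕b28⊕b29⊕b30⊕b31 = 0⊕0⊕0⊕1⊕1⊕0⊕1⊕1⊕0⊕1⊕1⊕1⊕0⊕0⊕1⊕0 = 0
s16: b16⊕b17⊕b18⊕b19⊕b20⊕b21⊕b22⊕b23⊕b24⊕b25⊕b26⊕b27⊕b28⊕b29⊕b30⊕b31 = 1⊕1⊕0⊕1⊕1⊕1⊕1⊕0⊕0⊕1⊕1⊕1⊕0⊕0⊕1⊕0 = 0
Syndrome (s16...s1) = 00000 → position 0 (no error).
No correction needed.
Data bits at positions 3,5,6,7,9,10,11,12,13,14,15,17,18,19,20,21,22,23,24,25,26,27,28,29,30,31: 00110011011101111001110010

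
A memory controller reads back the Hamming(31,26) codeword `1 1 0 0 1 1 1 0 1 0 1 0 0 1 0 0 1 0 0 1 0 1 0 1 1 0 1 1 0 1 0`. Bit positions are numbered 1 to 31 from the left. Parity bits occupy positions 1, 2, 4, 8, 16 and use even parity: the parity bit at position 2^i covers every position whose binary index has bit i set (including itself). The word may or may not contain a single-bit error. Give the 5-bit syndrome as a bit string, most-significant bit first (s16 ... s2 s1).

00000

s1: b1⊕b3⊕b5⊕b7⊕b9⊕b11⊕b13⊕b15⊕b17⊕b19⊕b21⊕b23⊕b25⊕b27⊕b29⊕b31 = 1⊕0⊕1⊕1⊕1⊕1⊕0⊕0⊕1⊕0⊕0⊕0⊕1⊕1⊕0⊕0 = 0
s2: b2⊕b3⊕b6⊕b7⊕b10⊕b11⊕b14⊕b15⊕b18⊕b19⊕b22⊕b23⊕b26⊕b27⊕b30⊕b31 = 1⊕0⊕1⊕1⊕0⊕1⊕1⊕0⊕0⊕0⊕1⊕0⊕0⊕1⊕1⊕0 = 0
s4: b4⊕b5⊕b6⊕b7⊕b12⊕b13⊕b14⊕b15⊕b20⊕b21⊕b22⊕b23⊕b28⊕b29⊕b30⊕b31 = 0⊕1⊕1⊕1⊕0⊕0⊕1⊕0⊕1⊕0⊕1⊕0⊕1⊕0⊕1⊕0 = 0
s8: b8⊕b9⊕b10⊕b11⊕b12⊕b13⊕b14⊕b15⊕b24⊕b25⊕b26⊕b27⊕b28⊕b29⊕b30⊕b31 = 0⊕1⊕0⊕1⊕0⊕0⊕1⊕0⊕1⊕1⊕0⊕1⊕1⊕0⊕1⊕0 = 0
s16: b16⊕b17⊕b18⊕b19⊕b20⊕b21⊕b22⊕b23⊕b24⊕b25⊕b26⊕b27⊕b28⊕b29⊕b30⊕b31 = 0⊕1⊕0⊕0⊕1⊕0⊕1⊕0⊕1⊕1⊕0⊕1⊕1⊕0⊕1⊕0 = 0
Syndrome (s16...s1) = 00000 → position 0 (no error).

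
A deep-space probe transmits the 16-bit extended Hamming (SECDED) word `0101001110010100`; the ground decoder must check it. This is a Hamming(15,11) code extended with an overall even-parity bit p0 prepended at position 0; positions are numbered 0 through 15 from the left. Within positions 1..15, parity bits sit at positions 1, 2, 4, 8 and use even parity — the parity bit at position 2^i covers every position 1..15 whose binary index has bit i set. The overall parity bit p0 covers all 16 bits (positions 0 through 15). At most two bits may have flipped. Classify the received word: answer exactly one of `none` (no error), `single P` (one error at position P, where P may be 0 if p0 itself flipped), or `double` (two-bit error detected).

s1: b1⊕b3⊕b5⊕b7⊕b9⊕b11⊕b13⊕b15 = 1⊕1⊕0⊕1⊕0⊕1⊕1⊕0 = 1
s2: b2⊕b3⊕b6⊕b7⊕b10⊕b11⊕b14⊕b15 = 0⊕1⊕1⊕1⊕0⊕1⊕0⊕0 = 0
s4: b4⊕b5⊕b6⊕b7⊕b12⊕b13⊕b14⊕b15 = 0⊕0⊕1⊕1⊕0⊕1⊕0⊕0 = 1
s8: b8⊕b9⊕b10⊕b11⊕b12⊕b13⊕b14⊕b15 = 1⊕0⊕0⊕1⊕0⊕1⊕0⊕0 = 1
Syndrome (s8...s1) = 1101 → position 13.
Overall parity (XOR of all 16 bits, including p0): 0⊕1⊕0⊕1⊕0⊕0⊕1⊕1⊕1⊕0⊕0⊕1⊕0⊕1⊕0⊕0 = 1
Overall=1, syndrome position=13 → single-bit error at position 13.

single 13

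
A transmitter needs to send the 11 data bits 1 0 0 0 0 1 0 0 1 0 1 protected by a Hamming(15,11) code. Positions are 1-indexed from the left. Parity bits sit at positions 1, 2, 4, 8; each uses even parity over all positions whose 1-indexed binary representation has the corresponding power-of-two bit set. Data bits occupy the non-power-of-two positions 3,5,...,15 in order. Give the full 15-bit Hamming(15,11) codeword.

Place data bits at non-power-of-two positions: b3=1, b5=0, b6=0, b7=0, b9=0, b10=1, b11=0, b12=0, b13=1, b14=0, b15=1.
p1 = XOR of data positions {3,5,7,9,11,13,15} = 1⊕0⊕0⊕0⊕0⊕1⊕1 = 1
p2 = XOR of data positions {3,6,7,10,11,14,15} = 1⊕0⊕0⊕1⊕0⊕0⊕1 = 1
p4 = XOR of data positions {5,6,7,12,13,14,15} = 0⊕0⊕0⊕0⊕1⊕0⊕1 = 0
p8 = XOR of data positions {9,10,11,12,13,14,15} = 0⊕1⊕0⊕0⊕1⊕0⊕1 = 1
Codeword b1..b15 = 111000010100101

111000010100101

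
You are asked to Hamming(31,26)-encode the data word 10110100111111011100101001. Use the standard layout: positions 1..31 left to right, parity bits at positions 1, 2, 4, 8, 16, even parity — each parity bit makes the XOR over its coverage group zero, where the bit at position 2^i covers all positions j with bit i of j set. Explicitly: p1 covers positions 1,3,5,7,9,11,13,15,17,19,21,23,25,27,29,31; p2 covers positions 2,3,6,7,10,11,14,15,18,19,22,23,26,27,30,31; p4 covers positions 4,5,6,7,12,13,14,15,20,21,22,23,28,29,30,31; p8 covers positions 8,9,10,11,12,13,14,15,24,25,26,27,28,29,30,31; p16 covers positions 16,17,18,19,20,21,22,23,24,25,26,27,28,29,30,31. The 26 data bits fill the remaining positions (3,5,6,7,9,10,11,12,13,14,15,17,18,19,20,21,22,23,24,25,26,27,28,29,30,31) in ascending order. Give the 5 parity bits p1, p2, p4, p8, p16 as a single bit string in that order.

10011

Place data bits at non-power-of-two positions: b3=1, b5=0, b6=1, b7=1, b9=0, b10=1, b11=0, b12=0, b13=1, b14=1, b15=1, b17=1, b18=1, b19=1, b20=0, b21=1, b22=1, b23=1, b24=0, b25=0, b26=1, b27=0, b28=1, b29=0, b30=0, b31=1.
p1 = XOR of data positions {3,5,7,9,11,13,15,17,19,21,23,25,27,29,31} = 1⊕0⊕1⊕0⊕0⊕1⊕1⊕1⊕1⊕1⊕1⊕0⊕0⊕0⊕1 = 1
p2 = XOR of data positions {3,6,7,10,11,14,15,18,19,22,23,26,27,30,31} = 1⊕1⊕1⊕1⊕0⊕1⊕1⊕1⊕1⊕1⊕1⊕1⊕0⊕0⊕1 = 0
p4 = XOR of data positions {5,6,7,12,13,14,15,20,21,22,23,28,29,30,31} = 0⊕1⊕1⊕0⊕1⊕1⊕1⊕0⊕1⊕1⊕1⊕1⊕0⊕0⊕1 = 0
p8 = XOR of data positions {9,10,11,12,13,14,15,24,25,26,27,28,29,30,31} = 0⊕1⊕0⊕0⊕1⊕1⊕1⊕0⊕0⊕1⊕0⊕1⊕0⊕0⊕1 = 1
p16 = XOR of data positions {17,18,19,20,21,22,23,24,25,26,27,28,29,30,31} = 1⊕1⊕1⊕0⊕1⊕1⊕1⊕0⊕0⊕1⊕0⊕1⊕0⊕0⊕1 = 1
Parity bits p1,p2,p4,p8,p16 = 10011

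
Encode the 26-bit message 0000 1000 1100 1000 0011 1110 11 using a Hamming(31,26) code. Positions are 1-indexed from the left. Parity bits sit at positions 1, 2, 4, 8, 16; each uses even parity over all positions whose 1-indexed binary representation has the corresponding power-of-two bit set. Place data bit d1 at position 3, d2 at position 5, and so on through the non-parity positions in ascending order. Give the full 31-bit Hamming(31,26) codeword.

1001000010001100010000011111011

Place data bits at non-power-of-two positions: b3=0, b5=0, b6=0, b7=0, b9=1, b10=0, b11=0, b12=0, b13=1, b14=1, b15=0, b17=0, b18=1, b19=0, b20=0, b21=0, b22=0, b23=0, b24=1, b25=1, b26=1, b27=1, b28=1, b29=0, b30=1, b31=1.
p1 = XOR of data positions {3,5,7,9,11,13,15,17,19,21,23,25,27,29,31} = 0⊕0⊕0⊕1⊕0⊕1⊕0⊕0⊕0⊕0⊕0⊕1⊕1⊕0⊕1 = 1
p2 = XOR of data positions {3,6,7,10,11,14,15,18,19,22,23,26,27,30,31} = 0⊕0⊕0⊕0⊕0⊕1⊕0⊕1⊕0⊕0⊕0⊕1⊕1⊕1⊕1 = 0
p4 = XOR of data positions {5,6,7,12,13,14,15,20,21,22,23,28,29,30,31} = 0⊕0⊕0⊕0⊕1⊕1⊕0⊕0⊕0⊕0⊕0⊕1⊕0⊕1⊕1 = 1
p8 = XOR of data positions {9,10,11,12,13,14,15,24,25,26,27,28,29,30,31} = 1⊕0⊕0⊕0⊕1⊕1⊕0⊕1⊕1⊕1⊕1⊕1⊕0⊕1⊕1 = 0
p16 = XOR of data positions {17,18,19,20,21,22,23,24,25,26,27,28,29,30,31} = 0⊕1⊕0⊕0⊕0⊕0⊕0⊕1⊕1⊕1⊕1⊕1⊕0⊕1⊕1 = 0
Codeword b1..b31 = 1001000010001100010000011111011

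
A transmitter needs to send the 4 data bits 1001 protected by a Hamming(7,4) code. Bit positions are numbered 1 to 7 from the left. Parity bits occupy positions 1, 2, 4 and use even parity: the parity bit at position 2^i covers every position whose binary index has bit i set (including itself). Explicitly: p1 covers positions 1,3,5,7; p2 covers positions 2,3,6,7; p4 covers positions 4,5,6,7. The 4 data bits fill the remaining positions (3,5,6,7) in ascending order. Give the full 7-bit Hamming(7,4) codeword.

0011001

Place data bits at non-power-of-two positions: b3=1, b5=0, b6=0, b7=1.
p1 = XOR of data positions {3,5,7} = 1⊕0⊕1 = 0
p2 = XOR of data positions {3,6,7} = 1⊕0⊕1 = 0
p4 = XOR of data positions {5,6,7} = 0⊕0⊕1 = 1
Codeword b1..b7 = 0011001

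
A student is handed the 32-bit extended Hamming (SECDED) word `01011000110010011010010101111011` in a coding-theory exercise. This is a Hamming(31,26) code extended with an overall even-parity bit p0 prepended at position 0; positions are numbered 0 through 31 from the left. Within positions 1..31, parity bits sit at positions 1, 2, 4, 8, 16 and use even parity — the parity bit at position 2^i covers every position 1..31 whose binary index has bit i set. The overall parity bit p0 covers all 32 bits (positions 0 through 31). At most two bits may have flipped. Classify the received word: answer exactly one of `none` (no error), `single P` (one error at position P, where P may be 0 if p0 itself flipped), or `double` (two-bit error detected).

s1: b1⊕b3⊕b5⊕b7⊕b9⊕b11⊕b13⊕b15⊕b17⊕b19⊕b21⊕b23⊕b25⊕b27⊕b29⊕b31 = 1⊕1⊕0⊕0⊕1⊕0⊕0⊕1⊕0⊕0⊕1⊕1⊕1⊕1⊕0⊕1 = 1
s2: b2⊕b3⊕b6⊕b7⊕b10⊕b11⊕b14⊕b15⊕b18⊕b19⊕b22⊕b23⊕b26⊕b27⊕b30⊕b31 = 0⊕1⊕0⊕0⊕0⊕0⊕0⊕1⊕1⊕0⊕0⊕1⊕1⊕1⊕1⊕1 = 0
s4: b4⊕b5⊕b6⊕b7⊕b12⊕b13⊕b14⊕b15⊕b20⊕b21⊕b22⊕b23⊕b28⊕b29⊕b30⊕b31 = 1⊕0⊕0⊕0⊕1⊕0⊕0⊕1⊕0⊕1⊕0⊕1⊕1⊕0⊕1⊕1 = 0
s8: b8⊕b9⊕b10⊕b11⊕b12⊕b13⊕b14⊕b15⊕b24⊕b25⊕b26⊕b27⊕b28⊕b29⊕b30⊕b31 = 1⊕1⊕0⊕0⊕1⊕0⊕0⊕1⊕0⊕1⊕1⊕1⊕1⊕0⊕1⊕1 = 0
s16: b16⊕b17⊕b18⊕b19⊕b20⊕b21⊕b22⊕b23⊕b24⊕b25⊕b26⊕b27⊕b28⊕b29⊕b30⊕b31 = 1⊕0⊕1⊕0⊕0⊕1⊕0⊕1⊕0⊕1⊕1⊕1⊕1⊕0⊕1⊕1 = 0
Syndrome (s16...s1) = 00001 → position 1.
Overall parity (XOR of all 32 bits, including p0): 0⊕1⊕0⊕1⊕1⊕0⊕0⊕0⊕1⊕1⊕0⊕0⊕1⊕0⊕0⊕1⊕1⊕0⊕1⊕0⊕0⊕1⊕0⊕1⊕0⊕1⊕1⊕1⊕1⊕0⊕1⊕1 = 1
Overall=1, syndrome position=1 → single-bit error at position 1.

single 1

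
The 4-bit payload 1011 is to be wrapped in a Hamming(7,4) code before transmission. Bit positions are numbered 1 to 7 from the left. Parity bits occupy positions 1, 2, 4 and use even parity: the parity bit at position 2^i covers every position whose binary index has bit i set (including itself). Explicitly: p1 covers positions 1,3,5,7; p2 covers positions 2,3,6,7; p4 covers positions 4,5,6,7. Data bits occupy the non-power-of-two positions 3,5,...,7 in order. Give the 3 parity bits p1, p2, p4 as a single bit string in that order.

010

Place data bits at non-power-of-two positions: b3=1, b5=0, b6=1, b7=1.
p1 = XOR of data positions {3,5,7} = 1⊕0⊕1 = 0
p2 = XOR of data positions {3,6,7} = 1⊕1⊕1 = 1
p4 = XOR of data positions {5,6,7} = 0⊕1⊕1 = 0
Parity bits p1,p2,p4 = 010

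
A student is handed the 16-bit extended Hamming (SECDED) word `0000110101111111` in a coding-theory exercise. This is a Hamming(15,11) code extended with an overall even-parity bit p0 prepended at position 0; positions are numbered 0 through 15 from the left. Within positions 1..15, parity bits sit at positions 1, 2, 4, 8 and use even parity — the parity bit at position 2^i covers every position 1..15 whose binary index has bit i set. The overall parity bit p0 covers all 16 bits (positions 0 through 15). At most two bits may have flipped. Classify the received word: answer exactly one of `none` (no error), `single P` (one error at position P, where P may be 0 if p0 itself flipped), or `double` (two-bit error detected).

s1: b1⊕b3⊕b5⊕b7⊕b9⊕b11⊕b13⊕b15 = 0⊕0⊕1⊕1⊕1⊕1⊕1⊕1 = 0
s2: b2⊕b3⊕b6⊕b7⊕b10⊕b11⊕b14⊕b15 = 0⊕0⊕0⊕1⊕1⊕1⊕1⊕1 = 1
s4: b4⊕b5⊕b6⊕b7⊕b12⊕b13⊕b14⊕b15 = 1⊕1⊕0⊕1⊕1⊕1⊕1⊕1 = 1
s8: b8⊕b9⊕b10⊕b11⊕b12⊕b13⊕b14⊕b15 = 0⊕1⊕1⊕1⊕1⊕1⊕1⊕1 = 1
Syndrome (s8...s1) = 1110 → position 14.
Overall parity (XOR of all 16 bits, including p0): 0⊕0⊕0⊕0⊕1⊕1⊕0⊕1⊕0⊕1⊕1⊕1⊕1⊕1⊕1⊕1 = 0
Overall=0, syndrome position=14 → double-bit error detected (uncorrectable).

double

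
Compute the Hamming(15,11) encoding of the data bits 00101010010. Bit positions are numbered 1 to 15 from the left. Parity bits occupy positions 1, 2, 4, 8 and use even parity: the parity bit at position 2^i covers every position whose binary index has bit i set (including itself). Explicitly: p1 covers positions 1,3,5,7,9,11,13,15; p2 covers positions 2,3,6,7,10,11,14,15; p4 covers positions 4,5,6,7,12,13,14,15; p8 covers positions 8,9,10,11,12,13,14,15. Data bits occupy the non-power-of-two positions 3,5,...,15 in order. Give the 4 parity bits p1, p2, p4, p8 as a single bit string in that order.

Place data bits at non-power-of-two positions: b3=0, b5=0, b6=1, b7=0, b9=1, b10=0, b11=1, b12=0, b13=0, b14=1, b15=0.
p1 = XOR of data positions {3,5,7,9,11,13,15} = 0⊕0⊕0⊕1⊕1⊕0⊕0 = 0
p2 = XOR of data positions {3,6,7,10,11,14,15} = 0⊕1⊕0⊕0⊕1⊕1⊕0 = 1
p4 = XOR of data positions {5,6,7,12,13,14,15} = 0⊕1⊕0⊕0⊕0⊕1⊕0 = 0
p8 = XOR of data positions {9,10,11,12,13,14,15} = 1⊕0⊕1⊕0⊕0⊕1⊕0 = 1
Parity bits p1,p2,p4,p8 = 0101

0101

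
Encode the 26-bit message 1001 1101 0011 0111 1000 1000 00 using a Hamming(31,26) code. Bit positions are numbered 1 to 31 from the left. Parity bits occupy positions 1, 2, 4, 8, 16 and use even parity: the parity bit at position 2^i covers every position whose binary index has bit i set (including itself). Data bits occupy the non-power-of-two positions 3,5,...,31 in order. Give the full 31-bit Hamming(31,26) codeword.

Place data bits at non-power-of-two positions: b3=1, b5=0, b6=0, b7=1, b9=1, b10=1, b11=0, b12=1, b13=0, b14=0, b15=1, b17=1, b18=0, b19=1, b20=1, b21=1, b22=1, b23=0, b24=0, b25=0, b26=1, b27=0, b28=0, b29=0, b30=0, b31=0.
p1 = XOR of data positions {3,5,7,9,11,13,15,17,19,21,23,25,27,29,31} = 1⊕0⊕1⊕1⊕0⊕0⊕1⊕1⊕1⊕1⊕0⊕0⊕0⊕0⊕0 = 1
p2 = XOR of data positions {3,6,7,10,11,14,15,18,19,22,23,26,27,30,31} = 1⊕0⊕1⊕1⊕0⊕0⊕1⊕0⊕1⊕1⊕0⊕1⊕0⊕0⊕0 = 1
p4 = XOR of data positions {5,6,7,12,13,14,15,20,21,22,23,28,29,30,31} = 0⊕0⊕1⊕1⊕0⊕0⊕1⊕1⊕1⊕1⊕0⊕0⊕0⊕0⊕0 = 0
p8 = XOR of data positions {9,10,11,12,13,14,15,24,25,26,27,28,29,30,31} = 1⊕1⊕0⊕1⊕0⊕0⊕1⊕0⊕0⊕1⊕0⊕0⊕0⊕0⊕0 = 1
p16 = XOR of data positions {17,18,19,20,21,22,23,24,25,26,27,28,29,30,31} = 1⊕0⊕1⊕1⊕1⊕1⊕0⊕0⊕0⊕1⊕0⊕0⊕0⊕0⊕0 = 0
Codeword b1..b31 = 1110001111010010101111000100000

1110001111010010101111000100000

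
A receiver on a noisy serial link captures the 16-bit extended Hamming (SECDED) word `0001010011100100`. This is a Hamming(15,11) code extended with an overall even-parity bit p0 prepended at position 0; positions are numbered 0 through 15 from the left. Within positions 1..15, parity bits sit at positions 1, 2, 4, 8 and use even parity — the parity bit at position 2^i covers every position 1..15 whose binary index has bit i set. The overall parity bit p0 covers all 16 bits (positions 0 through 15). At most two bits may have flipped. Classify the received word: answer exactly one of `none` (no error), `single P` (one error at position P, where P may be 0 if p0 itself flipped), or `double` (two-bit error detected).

s1: b1⊕b3⊕b5⊕b7⊕b9⊕b11⊕b13⊕b15 = 0⊕1⊕1⊕0⊕1⊕0⊕1⊕0 = 0
s2: b2⊕b3⊕b6⊕b7⊕b10⊕b11⊕b14⊕b15 = 0⊕1⊕0⊕0⊕1⊕0⊕0⊕0 = 0
s4: b4⊕b5⊕b6⊕b7⊕b12⊕b13⊕b14⊕b15 = 0⊕1⊕0⊕0⊕0⊕1⊕0⊕0 = 0
s8: b8⊕b9⊕b10⊕b11⊕b12⊕b13⊕b14⊕b15 = 1⊕1⊕1⊕0⊕0⊕1⊕0⊕0 = 0
Syndrome (s8...s1) = 0000 → position 0 (no error).
Overall parity (XOR of all 16 bits, including p0): 0⊕0⊕0⊕1⊕0⊕1⊕0⊕0⊕1⊕1⊕1⊕0⊕0⊕1⊕0⊕0 = 0
Overall=0, syndrome position=0 → no error.

none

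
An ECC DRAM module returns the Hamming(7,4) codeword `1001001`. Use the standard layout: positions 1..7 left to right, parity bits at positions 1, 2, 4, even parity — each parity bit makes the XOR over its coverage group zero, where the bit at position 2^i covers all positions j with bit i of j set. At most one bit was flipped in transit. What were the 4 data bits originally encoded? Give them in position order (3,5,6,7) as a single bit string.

0001

s1: b1⊕b3⊕b5⊕b7 = 1⊕0⊕0⊕1 = 0
s2: b2⊕b3⊕b6⊕b7 = 0⊕0⊕0⊕1 = 1
s4: b4⊕b5⊕b6⊕b7 = 1⊕0⊕0⊕1 = 0
Syndrome (s4...s1) = 010 → position 2.
Flip bit 2: corrected codeword = 1101001
Data bits at positions 3,5,6,7: 0001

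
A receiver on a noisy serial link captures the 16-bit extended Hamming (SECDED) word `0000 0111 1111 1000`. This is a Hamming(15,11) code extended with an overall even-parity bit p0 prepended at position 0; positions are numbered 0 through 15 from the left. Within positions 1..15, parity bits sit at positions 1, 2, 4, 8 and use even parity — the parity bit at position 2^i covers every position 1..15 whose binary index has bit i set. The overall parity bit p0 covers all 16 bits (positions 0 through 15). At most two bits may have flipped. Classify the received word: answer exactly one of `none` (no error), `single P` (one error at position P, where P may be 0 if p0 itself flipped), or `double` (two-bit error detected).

double

s1: b1⊕b3⊕b5⊕b7⊕b9⊕b11⊕b13⊕b15 = 0⊕0⊕1⊕1⊕1⊕1⊕0⊕0 = 0
s2: b2⊕b3⊕b6⊕b7⊕b10⊕b11⊕b14⊕b15 = 0⊕0⊕1⊕1⊕1⊕1⊕0⊕0 = 0
s4: b4⊕b5⊕b6⊕b7⊕b12⊕b13⊕b14⊕b15 = 0⊕1⊕1⊕1⊕1⊕0⊕0⊕0 = 0
s8: b8⊕b9⊕b10⊕b11⊕b12⊕b13⊕b14⊕b15 = 1⊕1⊕1⊕1⊕1⊕0⊕0⊕0 = 1
Syndrome (s8...s1) = 1000 → position 8.
Overall parity (XOR of all 16 bits, including p0): 0⊕0⊕0⊕0⊕0⊕1⊕1⊕1⊕1⊕1⊕1⊕1⊕1⊕0⊕0⊕0 = 0
Overall=0, syndrome position=8 → double-bit error detected (uncorrectable).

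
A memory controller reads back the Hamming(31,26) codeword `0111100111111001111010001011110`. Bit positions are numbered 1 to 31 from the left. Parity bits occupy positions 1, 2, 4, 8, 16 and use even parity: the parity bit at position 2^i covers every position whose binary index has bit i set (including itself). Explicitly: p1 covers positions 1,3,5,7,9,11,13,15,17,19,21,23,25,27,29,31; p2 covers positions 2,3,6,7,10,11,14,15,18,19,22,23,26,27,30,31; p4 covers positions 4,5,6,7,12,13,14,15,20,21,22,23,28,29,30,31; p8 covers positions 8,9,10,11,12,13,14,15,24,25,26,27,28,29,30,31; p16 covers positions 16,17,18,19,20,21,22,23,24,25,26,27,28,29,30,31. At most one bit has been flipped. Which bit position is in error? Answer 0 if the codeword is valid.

s1: b1⊕b3⊕b5⊕b7⊕b9⊕b11⊕b13⊕b15⊕b17⊕b19⊕b21⊕b23⊕b25⊕b27⊕b29⊕b31 = 0⊕1⊕1⊕0⊕1⊕1⊕1⊕0⊕1⊕1⊕1⊕0⊕1⊕1⊕1⊕0 = 1
s2: b2⊕b3⊕b6⊕b7⊕b10⊕b11⊕b14⊕b15⊕b18⊕b19⊕b22⊕b23⊕b26⊕b27⊕b30⊕b31 = 1⊕1⊕0⊕0⊕1⊕1⊕0⊕0⊕1⊕1⊕0⊕0⊕0⊕1⊕1⊕0 = 0
s4: b4⊕b5⊕b6⊕b7⊕b12⊕b13⊕b14⊕b15⊕b20⊕b21⊕b22⊕b23⊕b28⊕b29⊕b30⊕b31 = 1⊕1⊕0⊕0⊕1⊕1⊕0⊕0⊕0⊕1⊕0⊕0⊕1⊕1⊕1⊕0 = 0
s8: b8⊕b9⊕b10⊕b11⊕b12⊕b13⊕b14⊕b15⊕b24⊕b25⊕b26⊕b27⊕b28⊕b29⊕b30⊕b31 = 1⊕1⊕1⊕1⊕1⊕1⊕0⊕0⊕0⊕1⊕0⊕1⊕1⊕1⊕1⊕0 = 1
s16: b16⊕b17⊕b18⊕b19⊕b20⊕b21⊕b22⊕b23⊕b24⊕b25⊕b26⊕b27⊕b28⊕b29⊕b30⊕b31 = 1⊕1⊕1⊕1⊕0⊕1⊕0⊕0⊕0⊕1⊕0⊕1⊕1⊕1⊕1⊕0 = 0
Syndrome (s16...s1) = 01001 → position 9.

9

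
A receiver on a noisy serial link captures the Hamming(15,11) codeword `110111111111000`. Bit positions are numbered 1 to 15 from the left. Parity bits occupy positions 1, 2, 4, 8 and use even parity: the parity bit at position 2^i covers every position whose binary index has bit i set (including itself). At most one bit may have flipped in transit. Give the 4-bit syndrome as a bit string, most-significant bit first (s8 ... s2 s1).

s1: b1⊕b3⊕b5⊕b7⊕b9⊕b11⊕b13⊕b15 = 1⊕0⊕1⊕1⊕1⊕1⊕0⊕0 = 1
s2: b2⊕b3⊕b6⊕b7⊕b10⊕b11⊕b14⊕b15 = 1⊕0⊕1⊕1⊕1⊕1⊕0⊕0 = 1
s4: b4⊕b5⊕b6⊕b7⊕b12⊕b13⊕b14⊕b15 = 1⊕1⊕1⊕1⊕1⊕0⊕0⊕0 = 1
s8: b8⊕b9⊕b10⊕b11⊕b12⊕b13⊕b14⊕b15 = 1⊕1⊕1⊕1⊕1⊕0⊕0⊕0 = 1
Syndrome (s8...s1) = 1111 → position 15.

1111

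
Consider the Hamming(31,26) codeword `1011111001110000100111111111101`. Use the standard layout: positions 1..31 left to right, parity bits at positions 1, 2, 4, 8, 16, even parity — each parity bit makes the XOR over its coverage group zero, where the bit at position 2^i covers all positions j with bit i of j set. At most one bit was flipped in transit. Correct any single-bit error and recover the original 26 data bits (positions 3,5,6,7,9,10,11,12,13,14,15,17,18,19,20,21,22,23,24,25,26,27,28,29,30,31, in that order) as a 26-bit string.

s1: b1⊕b3⊕b5⊕b7⊕b9⊕b11⊕b13⊕b15⊕b17⊕b19⊕b21⊕b23⊕b25⊕b27⊕b29⊕b31 = 1⊕1⊕1⊕1⊕0⊕1⊕0⊕0⊕1⊕0⊕1⊕1⊕1⊕1⊕1⊕1 = 0
s2: b2⊕b3⊕b6⊕b7⊕b10⊕b11⊕b14⊕b15⊕b18⊕b19⊕b22⊕b23⊕b26⊕b27⊕b30⊕b31 = 0⊕1⊕1⊕1⊕1⊕1⊕0⊕0⊕0⊕0⊕1⊕1⊕1⊕1⊕0⊕1 = 0
s4: b4⊕b5⊕b6⊕b7⊕b12⊕b13⊕b14⊕b15⊕b20⊕b21⊕b22⊕b23⊕b28⊕b29⊕b30⊕b31 = 1⊕1⊕1⊕1⊕1⊕0⊕0⊕0⊕1⊕1⊕1⊕1⊕1⊕1⊕0⊕1 = 0
s8: b8⊕b9⊕b10⊕b11⊕b12⊕b13⊕b14⊕b15⊕b24⊕b25⊕b26⊕b27⊕b28⊕b29⊕b30⊕b31 = 0⊕0⊕1⊕1⊕1⊕0⊕0⊕0⊕1⊕1⊕1⊕1⊕1⊕1⊕0⊕1 = 0
s16: b16⊕b17⊕b18⊕b19⊕b20⊕b21⊕b22⊕b23⊕b24⊕b25⊕b26⊕b27⊕b28⊕b29⊕b30⊕b31 = 0⊕1⊕0⊕0⊕1⊕1⊕1⊕1⊕1⊕1⊕1⊕1⊕1⊕1⊕0⊕1 = 0
Syndrome (s16...s1) = 00000 → position 0 (no error).
No correction needed.
Data bits at positions 3,5,6,7,9,10,11,12,13,14,15,17,18,19,20,21,22,23,24,25,26,27,28,29,30,31: 11110111000100111111111101

11110111000100111111111101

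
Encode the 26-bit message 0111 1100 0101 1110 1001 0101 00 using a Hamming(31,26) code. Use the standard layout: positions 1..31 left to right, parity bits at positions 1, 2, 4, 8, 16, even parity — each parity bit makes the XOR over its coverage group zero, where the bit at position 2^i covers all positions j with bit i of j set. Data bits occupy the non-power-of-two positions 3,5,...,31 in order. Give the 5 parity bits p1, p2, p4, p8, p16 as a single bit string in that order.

00100

Place data bits at non-power-of-two positions: b3=0, b5=1, b6=1, b7=1, b9=1, b10=1, b11=0, b12=0, b13=0, b14=1, b15=0, b17=1, b18=1, b19=1, b20=1, b21=0, b22=1, b23=0, b24=0, b25=1, b26=0, b27=1, b28=0, b29=1, b30=0, b31=0.
p1 = XOR of data positions {3,5,7,9,11,13,15,17,19,21,23,25,27,29,31} = 0⊕1⊕1⊕1⊕0⊕0⊕0⊕1⊕1⊕0⊕0⊕1⊕1⊕1⊕0 = 0
p2 = XOR of data positions {3,6,7,10,11,14,15,18,19,22,23,26,27,30,31} = 0⊕1⊕1⊕1⊕0⊕1⊕0⊕1⊕1⊕1⊕0⊕0⊕1⊕0⊕0 = 0
p4 = XOR of data positions {5,6,7,12,13,14,15,20,21,22,23,28,29,30,31} = 1⊕1⊕1⊕0⊕0⊕1⊕0⊕1⊕0⊕1⊕0⊕0⊕1⊕0⊕0 = 1
p8 = XOR of data positions {9,10,11,12,13,14,15,24,25,26,27,28,29,30,31} = 1⊕1⊕0⊕0⊕0⊕1⊕0⊕0⊕1⊕0⊕1⊕0⊕1⊕0⊕0 = 0
p16 = XOR of data positions {17,18,19,20,21,22,23,24,25,26,27,28,29,30,31} = 1⊕1⊕1⊕1⊕0⊕1⊕0⊕0⊕1⊕0⊕1⊕0⊕1⊕0⊕0 = 0
Parity bits p1,p2,p4,p8,p16 = 00100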